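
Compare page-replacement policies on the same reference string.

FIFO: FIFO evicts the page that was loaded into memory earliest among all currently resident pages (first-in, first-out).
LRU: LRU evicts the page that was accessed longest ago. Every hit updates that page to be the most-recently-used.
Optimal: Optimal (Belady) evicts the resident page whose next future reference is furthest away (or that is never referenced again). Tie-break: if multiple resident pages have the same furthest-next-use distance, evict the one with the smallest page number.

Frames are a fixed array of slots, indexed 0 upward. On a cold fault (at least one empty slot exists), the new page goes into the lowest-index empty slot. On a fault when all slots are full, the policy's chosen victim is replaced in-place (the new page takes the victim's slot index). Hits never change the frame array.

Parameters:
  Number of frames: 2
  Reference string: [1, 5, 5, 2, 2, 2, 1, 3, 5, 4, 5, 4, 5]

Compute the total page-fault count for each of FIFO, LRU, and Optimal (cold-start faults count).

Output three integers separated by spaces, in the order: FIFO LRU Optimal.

--- FIFO ---
  step 0: ref 1 -> FAULT, frames=[1,-] (faults so far: 1)
  step 1: ref 5 -> FAULT, frames=[1,5] (faults so far: 2)
  step 2: ref 5 -> HIT, frames=[1,5] (faults so far: 2)
  step 3: ref 2 -> FAULT, evict 1, frames=[2,5] (faults so far: 3)
  step 4: ref 2 -> HIT, frames=[2,5] (faults so far: 3)
  step 5: ref 2 -> HIT, frames=[2,5] (faults so far: 3)
  step 6: ref 1 -> FAULT, evict 5, frames=[2,1] (faults so far: 4)
  step 7: ref 3 -> FAULT, evict 2, frames=[3,1] (faults so far: 5)
  step 8: ref 5 -> FAULT, evict 1, frames=[3,5] (faults so far: 6)
  step 9: ref 4 -> FAULT, evict 3, frames=[4,5] (faults so far: 7)
  step 10: ref 5 -> HIT, frames=[4,5] (faults so far: 7)
  step 11: ref 4 -> HIT, frames=[4,5] (faults so far: 7)
  step 12: ref 5 -> HIT, frames=[4,5] (faults so far: 7)
  FIFO total faults: 7
--- LRU ---
  step 0: ref 1 -> FAULT, frames=[1,-] (faults so far: 1)
  step 1: ref 5 -> FAULT, frames=[1,5] (faults so far: 2)
  step 2: ref 5 -> HIT, frames=[1,5] (faults so far: 2)
  step 3: ref 2 -> FAULT, evict 1, frames=[2,5] (faults so far: 3)
  step 4: ref 2 -> HIT, frames=[2,5] (faults so far: 3)
  step 5: ref 2 -> HIT, frames=[2,5] (faults so far: 3)
  step 6: ref 1 -> FAULT, evict 5, frames=[2,1] (faults so far: 4)
  step 7: ref 3 -> FAULT, evict 2, frames=[3,1] (faults so far: 5)
  step 8: ref 5 -> FAULT, evict 1, frames=[3,5] (faults so far: 6)
  step 9: ref 4 -> FAULT, evict 3, frames=[4,5] (faults so far: 7)
  step 10: ref 5 -> HIT, frames=[4,5] (faults so far: 7)
  step 11: ref 4 -> HIT, frames=[4,5] (faults so far: 7)
  step 12: ref 5 -> HIT, frames=[4,5] (faults so far: 7)
  LRU total faults: 7
--- Optimal ---
  step 0: ref 1 -> FAULT, frames=[1,-] (faults so far: 1)
  step 1: ref 5 -> FAULT, frames=[1,5] (faults so far: 2)
  step 2: ref 5 -> HIT, frames=[1,5] (faults so far: 2)
  step 3: ref 2 -> FAULT, evict 5, frames=[1,2] (faults so far: 3)
  step 4: ref 2 -> HIT, frames=[1,2] (faults so far: 3)
  step 5: ref 2 -> HIT, frames=[1,2] (faults so far: 3)
  step 6: ref 1 -> HIT, frames=[1,2] (faults so far: 3)
  step 7: ref 3 -> FAULT, evict 1, frames=[3,2] (faults so far: 4)
  step 8: ref 5 -> FAULT, evict 2, frames=[3,5] (faults so far: 5)
  step 9: ref 4 -> FAULT, evict 3, frames=[4,5] (faults so far: 6)
  step 10: ref 5 -> HIT, frames=[4,5] (faults so far: 6)
  step 11: ref 4 -> HIT, frames=[4,5] (faults so far: 6)
  step 12: ref 5 -> HIT, frames=[4,5] (faults so far: 6)
  Optimal total faults: 6

Answer: 7 7 6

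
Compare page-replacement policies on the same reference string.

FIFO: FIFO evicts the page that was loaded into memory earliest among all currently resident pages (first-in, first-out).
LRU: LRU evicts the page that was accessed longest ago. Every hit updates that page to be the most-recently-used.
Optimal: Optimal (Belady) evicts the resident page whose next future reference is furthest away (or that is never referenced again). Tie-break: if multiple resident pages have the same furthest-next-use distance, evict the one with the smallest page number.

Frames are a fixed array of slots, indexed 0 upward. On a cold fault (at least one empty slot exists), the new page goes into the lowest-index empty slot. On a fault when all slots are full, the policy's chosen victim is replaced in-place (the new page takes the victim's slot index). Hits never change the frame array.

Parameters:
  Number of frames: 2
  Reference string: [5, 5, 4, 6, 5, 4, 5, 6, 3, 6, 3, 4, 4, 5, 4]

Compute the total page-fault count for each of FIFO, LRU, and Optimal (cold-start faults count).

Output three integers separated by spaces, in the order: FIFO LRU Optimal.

--- FIFO ---
  step 0: ref 5 -> FAULT, frames=[5,-] (faults so far: 1)
  step 1: ref 5 -> HIT, frames=[5,-] (faults so far: 1)
  step 2: ref 4 -> FAULT, frames=[5,4] (faults so far: 2)
  step 3: ref 6 -> FAULT, evict 5, frames=[6,4] (faults so far: 3)
  step 4: ref 5 -> FAULT, evict 4, frames=[6,5] (faults so far: 4)
  step 5: ref 4 -> FAULT, evict 6, frames=[4,5] (faults so far: 5)
  step 6: ref 5 -> HIT, frames=[4,5] (faults so far: 5)
  step 7: ref 6 -> FAULT, evict 5, frames=[4,6] (faults so far: 6)
  step 8: ref 3 -> FAULT, evict 4, frames=[3,6] (faults so far: 7)
  step 9: ref 6 -> HIT, frames=[3,6] (faults so far: 7)
  step 10: ref 3 -> HIT, frames=[3,6] (faults so far: 7)
  step 11: ref 4 -> FAULT, evict 6, frames=[3,4] (faults so far: 8)
  step 12: ref 4 -> HIT, frames=[3,4] (faults so far: 8)
  step 13: ref 5 -> FAULT, evict 3, frames=[5,4] (faults so far: 9)
  step 14: ref 4 -> HIT, frames=[5,4] (faults so far: 9)
  FIFO total faults: 9
--- LRU ---
  step 0: ref 5 -> FAULT, frames=[5,-] (faults so far: 1)
  step 1: ref 5 -> HIT, frames=[5,-] (faults so far: 1)
  step 2: ref 4 -> FAULT, frames=[5,4] (faults so far: 2)
  step 3: ref 6 -> FAULT, evict 5, frames=[6,4] (faults so far: 3)
  step 4: ref 5 -> FAULT, evict 4, frames=[6,5] (faults so far: 4)
  step 5: ref 4 -> FAULT, evict 6, frames=[4,5] (faults so far: 5)
  step 6: ref 5 -> HIT, frames=[4,5] (faults so far: 5)
  step 7: ref 6 -> FAULT, evict 4, frames=[6,5] (faults so far: 6)
  step 8: ref 3 -> FAULT, evict 5, frames=[6,3] (faults so far: 7)
  step 9: ref 6 -> HIT, frames=[6,3] (faults so far: 7)
  step 10: ref 3 -> HIT, frames=[6,3] (faults so far: 7)
  step 11: ref 4 -> FAULT, evict 6, frames=[4,3] (faults so far: 8)
  step 12: ref 4 -> HIT, frames=[4,3] (faults so far: 8)
  step 13: ref 5 -> FAULT, evict 3, frames=[4,5] (faults so far: 9)
  step 14: ref 4 -> HIT, frames=[4,5] (faults so far: 9)
  LRU total faults: 9
--- Optimal ---
  step 0: ref 5 -> FAULT, frames=[5,-] (faults so far: 1)
  step 1: ref 5 -> HIT, frames=[5,-] (faults so far: 1)
  step 2: ref 4 -> FAULT, frames=[5,4] (faults so far: 2)
  step 3: ref 6 -> FAULT, evict 4, frames=[5,6] (faults so far: 3)
  step 4: ref 5 -> HIT, frames=[5,6] (faults so far: 3)
  step 5: ref 4 -> FAULT, evict 6, frames=[5,4] (faults so far: 4)
  step 6: ref 5 -> HIT, frames=[5,4] (faults so far: 4)
  step 7: ref 6 -> FAULT, evict 5, frames=[6,4] (faults so far: 5)
  step 8: ref 3 -> FAULT, evict 4, frames=[6,3] (faults so far: 6)
  step 9: ref 6 -> HIT, frames=[6,3] (faults so far: 6)
  step 10: ref 3 -> HIT, frames=[6,3] (faults so far: 6)
  step 11: ref 4 -> FAULT, evict 3, frames=[6,4] (faults so far: 7)
  step 12: ref 4 -> HIT, frames=[6,4] (faults so far: 7)
  step 13: ref 5 -> FAULT, evict 6, frames=[5,4] (faults so far: 8)
  step 14: ref 4 -> HIT, frames=[5,4] (faults so far: 8)
  Optimal total faults: 8

Answer: 9 9 8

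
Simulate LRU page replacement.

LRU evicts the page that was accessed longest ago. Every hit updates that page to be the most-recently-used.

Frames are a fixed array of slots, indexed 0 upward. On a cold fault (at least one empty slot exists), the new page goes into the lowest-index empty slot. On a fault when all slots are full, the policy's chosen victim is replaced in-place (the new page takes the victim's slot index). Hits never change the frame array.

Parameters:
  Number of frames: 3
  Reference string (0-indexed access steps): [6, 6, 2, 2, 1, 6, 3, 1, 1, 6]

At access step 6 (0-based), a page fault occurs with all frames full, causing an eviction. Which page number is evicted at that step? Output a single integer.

Answer: 2

Derivation:
Step 0: ref 6 -> FAULT, frames=[6,-,-]
Step 1: ref 6 -> HIT, frames=[6,-,-]
Step 2: ref 2 -> FAULT, frames=[6,2,-]
Step 3: ref 2 -> HIT, frames=[6,2,-]
Step 4: ref 1 -> FAULT, frames=[6,2,1]
Step 5: ref 6 -> HIT, frames=[6,2,1]
Step 6: ref 3 -> FAULT, evict 2, frames=[6,3,1]
At step 6: evicted page 2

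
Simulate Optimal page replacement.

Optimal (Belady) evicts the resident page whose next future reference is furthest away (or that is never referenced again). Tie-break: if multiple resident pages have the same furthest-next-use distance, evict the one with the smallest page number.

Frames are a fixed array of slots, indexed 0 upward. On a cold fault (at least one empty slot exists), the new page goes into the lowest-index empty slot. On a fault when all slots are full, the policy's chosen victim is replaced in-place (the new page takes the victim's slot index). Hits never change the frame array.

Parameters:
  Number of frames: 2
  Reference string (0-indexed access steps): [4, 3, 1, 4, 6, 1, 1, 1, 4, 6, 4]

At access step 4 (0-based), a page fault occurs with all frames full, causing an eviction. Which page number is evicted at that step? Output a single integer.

Answer: 4

Derivation:
Step 0: ref 4 -> FAULT, frames=[4,-]
Step 1: ref 3 -> FAULT, frames=[4,3]
Step 2: ref 1 -> FAULT, evict 3, frames=[4,1]
Step 3: ref 4 -> HIT, frames=[4,1]
Step 4: ref 6 -> FAULT, evict 4, frames=[6,1]
At step 4: evicted page 4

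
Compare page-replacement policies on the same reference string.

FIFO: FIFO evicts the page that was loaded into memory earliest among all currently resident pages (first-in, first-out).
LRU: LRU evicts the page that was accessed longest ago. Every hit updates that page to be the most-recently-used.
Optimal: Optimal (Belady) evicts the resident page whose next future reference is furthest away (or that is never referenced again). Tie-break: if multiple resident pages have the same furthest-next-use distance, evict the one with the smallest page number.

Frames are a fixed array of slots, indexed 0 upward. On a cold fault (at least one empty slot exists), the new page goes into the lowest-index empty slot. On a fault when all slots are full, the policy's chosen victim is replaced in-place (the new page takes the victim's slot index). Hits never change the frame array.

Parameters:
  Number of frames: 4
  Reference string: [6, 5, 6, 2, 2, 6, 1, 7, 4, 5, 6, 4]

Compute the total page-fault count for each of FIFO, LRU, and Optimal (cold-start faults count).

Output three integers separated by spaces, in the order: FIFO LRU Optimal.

Answer: 8 8 6

Derivation:
--- FIFO ---
  step 0: ref 6 -> FAULT, frames=[6,-,-,-] (faults so far: 1)
  step 1: ref 5 -> FAULT, frames=[6,5,-,-] (faults so far: 2)
  step 2: ref 6 -> HIT, frames=[6,5,-,-] (faults so far: 2)
  step 3: ref 2 -> FAULT, frames=[6,5,2,-] (faults so far: 3)
  step 4: ref 2 -> HIT, frames=[6,5,2,-] (faults so far: 3)
  step 5: ref 6 -> HIT, frames=[6,5,2,-] (faults so far: 3)
  step 6: ref 1 -> FAULT, frames=[6,5,2,1] (faults so far: 4)
  step 7: ref 7 -> FAULT, evict 6, frames=[7,5,2,1] (faults so far: 5)
  step 8: ref 4 -> FAULT, evict 5, frames=[7,4,2,1] (faults so far: 6)
  step 9: ref 5 -> FAULT, evict 2, frames=[7,4,5,1] (faults so far: 7)
  step 10: ref 6 -> FAULT, evict 1, frames=[7,4,5,6] (faults so far: 8)
  step 11: ref 4 -> HIT, frames=[7,4,5,6] (faults so far: 8)
  FIFO total faults: 8
--- LRU ---
  step 0: ref 6 -> FAULT, frames=[6,-,-,-] (faults so far: 1)
  step 1: ref 5 -> FAULT, frames=[6,5,-,-] (faults so far: 2)
  step 2: ref 6 -> HIT, frames=[6,5,-,-] (faults so far: 2)
  step 3: ref 2 -> FAULT, frames=[6,5,2,-] (faults so far: 3)
  step 4: ref 2 -> HIT, frames=[6,5,2,-] (faults so far: 3)
  step 5: ref 6 -> HIT, frames=[6,5,2,-] (faults so far: 3)
  step 6: ref 1 -> FAULT, frames=[6,5,2,1] (faults so far: 4)
  step 7: ref 7 -> FAULT, evict 5, frames=[6,7,2,1] (faults so far: 5)
  step 8: ref 4 -> FAULT, evict 2, frames=[6,7,4,1] (faults so far: 6)
  step 9: ref 5 -> FAULT, evict 6, frames=[5,7,4,1] (faults so far: 7)
  step 10: ref 6 -> FAULT, evict 1, frames=[5,7,4,6] (faults so far: 8)
  step 11: ref 4 -> HIT, frames=[5,7,4,6] (faults so far: 8)
  LRU total faults: 8
--- Optimal ---
  step 0: ref 6 -> FAULT, frames=[6,-,-,-] (faults so far: 1)
  step 1: ref 5 -> FAULT, frames=[6,5,-,-] (faults so far: 2)
  step 2: ref 6 -> HIT, frames=[6,5,-,-] (faults so far: 2)
  step 3: ref 2 -> FAULT, frames=[6,5,2,-] (faults so far: 3)
  step 4: ref 2 -> HIT, frames=[6,5,2,-] (faults so far: 3)
  step 5: ref 6 -> HIT, frames=[6,5,2,-] (faults so far: 3)
  step 6: ref 1 -> FAULT, frames=[6,5,2,1] (faults so far: 4)
  step 7: ref 7 -> FAULT, evict 1, frames=[6,5,2,7] (faults so far: 5)
  step 8: ref 4 -> FAULT, evict 2, frames=[6,5,4,7] (faults so far: 6)
  step 9: ref 5 -> HIT, frames=[6,5,4,7] (faults so far: 6)
  step 10: ref 6 -> HIT, frames=[6,5,4,7] (faults so far: 6)
  step 11: ref 4 -> HIT, frames=[6,5,4,7] (faults so far: 6)
  Optimal total faults: 6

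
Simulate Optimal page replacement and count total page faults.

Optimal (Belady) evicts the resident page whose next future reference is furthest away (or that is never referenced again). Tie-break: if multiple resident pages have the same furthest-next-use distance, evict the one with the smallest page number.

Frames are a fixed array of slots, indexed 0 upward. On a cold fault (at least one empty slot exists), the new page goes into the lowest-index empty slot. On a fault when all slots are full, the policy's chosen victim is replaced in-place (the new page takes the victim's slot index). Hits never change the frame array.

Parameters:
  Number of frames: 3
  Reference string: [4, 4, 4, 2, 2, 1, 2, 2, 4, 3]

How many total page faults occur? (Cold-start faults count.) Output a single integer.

Answer: 4

Derivation:
Step 0: ref 4 → FAULT, frames=[4,-,-]
Step 1: ref 4 → HIT, frames=[4,-,-]
Step 2: ref 4 → HIT, frames=[4,-,-]
Step 3: ref 2 → FAULT, frames=[4,2,-]
Step 4: ref 2 → HIT, frames=[4,2,-]
Step 5: ref 1 → FAULT, frames=[4,2,1]
Step 6: ref 2 → HIT, frames=[4,2,1]
Step 7: ref 2 → HIT, frames=[4,2,1]
Step 8: ref 4 → HIT, frames=[4,2,1]
Step 9: ref 3 → FAULT (evict 1), frames=[4,2,3]
Total faults: 4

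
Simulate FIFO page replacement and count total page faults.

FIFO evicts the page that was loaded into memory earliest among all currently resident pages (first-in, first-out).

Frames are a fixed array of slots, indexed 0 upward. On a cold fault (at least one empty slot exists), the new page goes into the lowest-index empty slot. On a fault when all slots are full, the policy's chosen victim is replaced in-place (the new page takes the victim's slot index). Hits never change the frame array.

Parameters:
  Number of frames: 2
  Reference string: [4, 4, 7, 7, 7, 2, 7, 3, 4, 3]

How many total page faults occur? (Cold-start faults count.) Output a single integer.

Answer: 5

Derivation:
Step 0: ref 4 → FAULT, frames=[4,-]
Step 1: ref 4 → HIT, frames=[4,-]
Step 2: ref 7 → FAULT, frames=[4,7]
Step 3: ref 7 → HIT, frames=[4,7]
Step 4: ref 7 → HIT, frames=[4,7]
Step 5: ref 2 → FAULT (evict 4), frames=[2,7]
Step 6: ref 7 → HIT, frames=[2,7]
Step 7: ref 3 → FAULT (evict 7), frames=[2,3]
Step 8: ref 4 → FAULT (evict 2), frames=[4,3]
Step 9: ref 3 → HIT, frames=[4,3]
Total faults: 5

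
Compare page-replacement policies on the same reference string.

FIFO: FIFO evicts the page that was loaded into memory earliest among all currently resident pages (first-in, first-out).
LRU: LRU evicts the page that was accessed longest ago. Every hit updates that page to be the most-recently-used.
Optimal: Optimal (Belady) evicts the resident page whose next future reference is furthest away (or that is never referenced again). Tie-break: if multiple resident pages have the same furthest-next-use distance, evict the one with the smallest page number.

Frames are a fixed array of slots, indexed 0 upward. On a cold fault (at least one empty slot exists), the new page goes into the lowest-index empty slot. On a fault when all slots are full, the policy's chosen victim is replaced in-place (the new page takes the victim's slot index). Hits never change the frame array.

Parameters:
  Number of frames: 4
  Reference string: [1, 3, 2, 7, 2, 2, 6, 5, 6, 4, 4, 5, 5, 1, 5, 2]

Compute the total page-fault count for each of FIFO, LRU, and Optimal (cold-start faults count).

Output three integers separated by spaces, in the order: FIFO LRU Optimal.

--- FIFO ---
  step 0: ref 1 -> FAULT, frames=[1,-,-,-] (faults so far: 1)
  step 1: ref 3 -> FAULT, frames=[1,3,-,-] (faults so far: 2)
  step 2: ref 2 -> FAULT, frames=[1,3,2,-] (faults so far: 3)
  step 3: ref 7 -> FAULT, frames=[1,3,2,7] (faults so far: 4)
  step 4: ref 2 -> HIT, frames=[1,3,2,7] (faults so far: 4)
  step 5: ref 2 -> HIT, frames=[1,3,2,7] (faults so far: 4)
  step 6: ref 6 -> FAULT, evict 1, frames=[6,3,2,7] (faults so far: 5)
  step 7: ref 5 -> FAULT, evict 3, frames=[6,5,2,7] (faults so far: 6)
  step 8: ref 6 -> HIT, frames=[6,5,2,7] (faults so far: 6)
  step 9: ref 4 -> FAULT, evict 2, frames=[6,5,4,7] (faults so far: 7)
  step 10: ref 4 -> HIT, frames=[6,5,4,7] (faults so far: 7)
  step 11: ref 5 -> HIT, frames=[6,5,4,7] (faults so far: 7)
  step 12: ref 5 -> HIT, frames=[6,5,4,7] (faults so far: 7)
  step 13: ref 1 -> FAULT, evict 7, frames=[6,5,4,1] (faults so far: 8)
  step 14: ref 5 -> HIT, frames=[6,5,4,1] (faults so far: 8)
  step 15: ref 2 -> FAULT, evict 6, frames=[2,5,4,1] (faults so far: 9)
  FIFO total faults: 9
--- LRU ---
  step 0: ref 1 -> FAULT, frames=[1,-,-,-] (faults so far: 1)
  step 1: ref 3 -> FAULT, frames=[1,3,-,-] (faults so far: 2)
  step 2: ref 2 -> FAULT, frames=[1,3,2,-] (faults so far: 3)
  step 3: ref 7 -> FAULT, frames=[1,3,2,7] (faults so far: 4)
  step 4: ref 2 -> HIT, frames=[1,3,2,7] (faults so far: 4)
  step 5: ref 2 -> HIT, frames=[1,3,2,7] (faults so far: 4)
  step 6: ref 6 -> FAULT, evict 1, frames=[6,3,2,7] (faults so far: 5)
  step 7: ref 5 -> FAULT, evict 3, frames=[6,5,2,7] (faults so far: 6)
  step 8: ref 6 -> HIT, frames=[6,5,2,7] (faults so far: 6)
  step 9: ref 4 -> FAULT, evict 7, frames=[6,5,2,4] (faults so far: 7)
  step 10: ref 4 -> HIT, frames=[6,5,2,4] (faults so far: 7)
  step 11: ref 5 -> HIT, frames=[6,5,2,4] (faults so far: 7)
  step 12: ref 5 -> HIT, frames=[6,5,2,4] (faults so far: 7)
  step 13: ref 1 -> FAULT, evict 2, frames=[6,5,1,4] (faults so far: 8)
  step 14: ref 5 -> HIT, frames=[6,5,1,4] (faults so far: 8)
  step 15: ref 2 -> FAULT, evict 6, frames=[2,5,1,4] (faults so far: 9)
  LRU total faults: 9
--- Optimal ---
  step 0: ref 1 -> FAULT, frames=[1,-,-,-] (faults so far: 1)
  step 1: ref 3 -> FAULT, frames=[1,3,-,-] (faults so far: 2)
  step 2: ref 2 -> FAULT, frames=[1,3,2,-] (faults so far: 3)
  step 3: ref 7 -> FAULT, frames=[1,3,2,7] (faults so far: 4)
  step 4: ref 2 -> HIT, frames=[1,3,2,7] (faults so far: 4)
  step 5: ref 2 -> HIT, frames=[1,3,2,7] (faults so far: 4)
  step 6: ref 6 -> FAULT, evict 3, frames=[1,6,2,7] (faults so far: 5)
  step 7: ref 5 -> FAULT, evict 7, frames=[1,6,2,5] (faults so far: 6)
  step 8: ref 6 -> HIT, frames=[1,6,2,5] (faults so far: 6)
  step 9: ref 4 -> FAULT, evict 6, frames=[1,4,2,5] (faults so far: 7)
  step 10: ref 4 -> HIT, frames=[1,4,2,5] (faults so far: 7)
  step 11: ref 5 -> HIT, frames=[1,4,2,5] (faults so far: 7)
  step 12: ref 5 -> HIT, frames=[1,4,2,5] (faults so far: 7)
  step 13: ref 1 -> HIT, frames=[1,4,2,5] (faults so far: 7)
  step 14: ref 5 -> HIT, frames=[1,4,2,5] (faults so far: 7)
  step 15: ref 2 -> HIT, frames=[1,4,2,5] (faults so far: 7)
  Optimal total faults: 7

Answer: 9 9 7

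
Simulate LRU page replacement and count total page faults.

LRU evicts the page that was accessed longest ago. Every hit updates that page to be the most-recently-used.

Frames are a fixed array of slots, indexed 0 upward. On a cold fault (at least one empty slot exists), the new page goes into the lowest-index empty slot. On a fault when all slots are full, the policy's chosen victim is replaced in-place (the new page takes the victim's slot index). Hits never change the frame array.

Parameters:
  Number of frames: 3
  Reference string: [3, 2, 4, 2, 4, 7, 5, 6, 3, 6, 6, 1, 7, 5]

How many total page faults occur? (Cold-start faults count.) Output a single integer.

Answer: 10

Derivation:
Step 0: ref 3 → FAULT, frames=[3,-,-]
Step 1: ref 2 → FAULT, frames=[3,2,-]
Step 2: ref 4 → FAULT, frames=[3,2,4]
Step 3: ref 2 → HIT, frames=[3,2,4]
Step 4: ref 4 → HIT, frames=[3,2,4]
Step 5: ref 7 → FAULT (evict 3), frames=[7,2,4]
Step 6: ref 5 → FAULT (evict 2), frames=[7,5,4]
Step 7: ref 6 → FAULT (evict 4), frames=[7,5,6]
Step 8: ref 3 → FAULT (evict 7), frames=[3,5,6]
Step 9: ref 6 → HIT, frames=[3,5,6]
Step 10: ref 6 → HIT, frames=[3,5,6]
Step 11: ref 1 → FAULT (evict 5), frames=[3,1,6]
Step 12: ref 7 → FAULT (evict 3), frames=[7,1,6]
Step 13: ref 5 → FAULT (evict 6), frames=[7,1,5]
Total faults: 10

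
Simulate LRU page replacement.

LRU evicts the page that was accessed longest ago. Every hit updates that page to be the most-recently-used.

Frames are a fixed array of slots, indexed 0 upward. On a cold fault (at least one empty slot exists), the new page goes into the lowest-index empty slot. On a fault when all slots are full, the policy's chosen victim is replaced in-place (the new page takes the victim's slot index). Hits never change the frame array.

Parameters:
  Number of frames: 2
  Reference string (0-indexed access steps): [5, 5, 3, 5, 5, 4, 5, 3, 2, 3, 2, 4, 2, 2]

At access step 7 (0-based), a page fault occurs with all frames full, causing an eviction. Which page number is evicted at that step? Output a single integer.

Step 0: ref 5 -> FAULT, frames=[5,-]
Step 1: ref 5 -> HIT, frames=[5,-]
Step 2: ref 3 -> FAULT, frames=[5,3]
Step 3: ref 5 -> HIT, frames=[5,3]
Step 4: ref 5 -> HIT, frames=[5,3]
Step 5: ref 4 -> FAULT, evict 3, frames=[5,4]
Step 6: ref 5 -> HIT, frames=[5,4]
Step 7: ref 3 -> FAULT, evict 4, frames=[5,3]
At step 7: evicted page 4

Answer: 4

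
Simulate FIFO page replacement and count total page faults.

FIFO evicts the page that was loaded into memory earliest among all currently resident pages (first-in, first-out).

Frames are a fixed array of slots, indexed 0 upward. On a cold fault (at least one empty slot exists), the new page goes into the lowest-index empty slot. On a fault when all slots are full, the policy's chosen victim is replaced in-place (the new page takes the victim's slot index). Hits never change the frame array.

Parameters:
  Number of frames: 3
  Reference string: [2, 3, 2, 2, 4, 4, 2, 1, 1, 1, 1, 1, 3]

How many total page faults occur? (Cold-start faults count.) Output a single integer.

Step 0: ref 2 → FAULT, frames=[2,-,-]
Step 1: ref 3 → FAULT, frames=[2,3,-]
Step 2: ref 2 → HIT, frames=[2,3,-]
Step 3: ref 2 → HIT, frames=[2,3,-]
Step 4: ref 4 → FAULT, frames=[2,3,4]
Step 5: ref 4 → HIT, frames=[2,3,4]
Step 6: ref 2 → HIT, frames=[2,3,4]
Step 7: ref 1 → FAULT (evict 2), frames=[1,3,4]
Step 8: ref 1 → HIT, frames=[1,3,4]
Step 9: ref 1 → HIT, frames=[1,3,4]
Step 10: ref 1 → HIT, frames=[1,3,4]
Step 11: ref 1 → HIT, frames=[1,3,4]
Step 12: ref 3 → HIT, frames=[1,3,4]
Total faults: 4

Answer: 4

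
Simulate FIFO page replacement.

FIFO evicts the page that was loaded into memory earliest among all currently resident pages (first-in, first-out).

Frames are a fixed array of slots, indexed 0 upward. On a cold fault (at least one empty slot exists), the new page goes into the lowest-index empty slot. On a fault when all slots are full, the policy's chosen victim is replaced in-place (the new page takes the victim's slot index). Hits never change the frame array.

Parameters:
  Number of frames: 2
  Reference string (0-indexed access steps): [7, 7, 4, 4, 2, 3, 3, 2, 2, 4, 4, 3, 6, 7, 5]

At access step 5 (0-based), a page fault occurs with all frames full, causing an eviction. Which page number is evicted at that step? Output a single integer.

Answer: 4

Derivation:
Step 0: ref 7 -> FAULT, frames=[7,-]
Step 1: ref 7 -> HIT, frames=[7,-]
Step 2: ref 4 -> FAULT, frames=[7,4]
Step 3: ref 4 -> HIT, frames=[7,4]
Step 4: ref 2 -> FAULT, evict 7, frames=[2,4]
Step 5: ref 3 -> FAULT, evict 4, frames=[2,3]
At step 5: evicted page 4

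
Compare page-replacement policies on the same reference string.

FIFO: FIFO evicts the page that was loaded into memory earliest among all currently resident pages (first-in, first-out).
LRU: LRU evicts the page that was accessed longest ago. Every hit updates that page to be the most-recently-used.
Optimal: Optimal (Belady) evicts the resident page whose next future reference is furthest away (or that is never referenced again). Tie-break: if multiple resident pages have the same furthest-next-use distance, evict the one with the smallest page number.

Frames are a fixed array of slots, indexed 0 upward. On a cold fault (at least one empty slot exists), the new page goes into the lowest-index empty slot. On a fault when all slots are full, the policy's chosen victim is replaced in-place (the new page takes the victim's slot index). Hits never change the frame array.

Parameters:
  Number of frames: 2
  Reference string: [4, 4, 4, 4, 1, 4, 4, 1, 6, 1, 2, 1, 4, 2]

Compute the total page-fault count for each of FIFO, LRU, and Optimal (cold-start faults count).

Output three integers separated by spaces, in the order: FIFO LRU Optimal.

Answer: 7 6 5

Derivation:
--- FIFO ---
  step 0: ref 4 -> FAULT, frames=[4,-] (faults so far: 1)
  step 1: ref 4 -> HIT, frames=[4,-] (faults so far: 1)
  step 2: ref 4 -> HIT, frames=[4,-] (faults so far: 1)
  step 3: ref 4 -> HIT, frames=[4,-] (faults so far: 1)
  step 4: ref 1 -> FAULT, frames=[4,1] (faults so far: 2)
  step 5: ref 4 -> HIT, frames=[4,1] (faults so far: 2)
  step 6: ref 4 -> HIT, frames=[4,1] (faults so far: 2)
  step 7: ref 1 -> HIT, frames=[4,1] (faults so far: 2)
  step 8: ref 6 -> FAULT, evict 4, frames=[6,1] (faults so far: 3)
  step 9: ref 1 -> HIT, frames=[6,1] (faults so far: 3)
  step 10: ref 2 -> FAULT, evict 1, frames=[6,2] (faults so far: 4)
  step 11: ref 1 -> FAULT, evict 6, frames=[1,2] (faults so far: 5)
  step 12: ref 4 -> FAULT, evict 2, frames=[1,4] (faults so far: 6)
  step 13: ref 2 -> FAULT, evict 1, frames=[2,4] (faults so far: 7)
  FIFO total faults: 7
--- LRU ---
  step 0: ref 4 -> FAULT, frames=[4,-] (faults so far: 1)
  step 1: ref 4 -> HIT, frames=[4,-] (faults so far: 1)
  step 2: ref 4 -> HIT, frames=[4,-] (faults so far: 1)
  step 3: ref 4 -> HIT, frames=[4,-] (faults so far: 1)
  step 4: ref 1 -> FAULT, frames=[4,1] (faults so far: 2)
  step 5: ref 4 -> HIT, frames=[4,1] (faults so far: 2)
  step 6: ref 4 -> HIT, frames=[4,1] (faults so far: 2)
  step 7: ref 1 -> HIT, frames=[4,1] (faults so far: 2)
  step 8: ref 6 -> FAULT, evict 4, frames=[6,1] (faults so far: 3)
  step 9: ref 1 -> HIT, frames=[6,1] (faults so far: 3)
  step 10: ref 2 -> FAULT, evict 6, frames=[2,1] (faults so far: 4)
  step 11: ref 1 -> HIT, frames=[2,1] (faults so far: 4)
  step 12: ref 4 -> FAULT, evict 2, frames=[4,1] (faults so far: 5)
  step 13: ref 2 -> FAULT, evict 1, frames=[4,2] (faults so far: 6)
  LRU total faults: 6
--- Optimal ---
  step 0: ref 4 -> FAULT, frames=[4,-] (faults so far: 1)
  step 1: ref 4 -> HIT, frames=[4,-] (faults so far: 1)
  step 2: ref 4 -> HIT, frames=[4,-] (faults so far: 1)
  step 3: ref 4 -> HIT, frames=[4,-] (faults so far: 1)
  step 4: ref 1 -> FAULT, frames=[4,1] (faults so far: 2)
  step 5: ref 4 -> HIT, frames=[4,1] (faults so far: 2)
  step 6: ref 4 -> HIT, frames=[4,1] (faults so far: 2)
  step 7: ref 1 -> HIT, frames=[4,1] (faults so far: 2)
  step 8: ref 6 -> FAULT, evict 4, frames=[6,1] (faults so far: 3)
  step 9: ref 1 -> HIT, frames=[6,1] (faults so far: 3)
  step 10: ref 2 -> FAULT, evict 6, frames=[2,1] (faults so far: 4)
  step 11: ref 1 -> HIT, frames=[2,1] (faults so far: 4)
  step 12: ref 4 -> FAULT, evict 1, frames=[2,4] (faults so far: 5)
  step 13: ref 2 -> HIT, frames=[2,4] (faults so far: 5)
  Optimal total faults: 5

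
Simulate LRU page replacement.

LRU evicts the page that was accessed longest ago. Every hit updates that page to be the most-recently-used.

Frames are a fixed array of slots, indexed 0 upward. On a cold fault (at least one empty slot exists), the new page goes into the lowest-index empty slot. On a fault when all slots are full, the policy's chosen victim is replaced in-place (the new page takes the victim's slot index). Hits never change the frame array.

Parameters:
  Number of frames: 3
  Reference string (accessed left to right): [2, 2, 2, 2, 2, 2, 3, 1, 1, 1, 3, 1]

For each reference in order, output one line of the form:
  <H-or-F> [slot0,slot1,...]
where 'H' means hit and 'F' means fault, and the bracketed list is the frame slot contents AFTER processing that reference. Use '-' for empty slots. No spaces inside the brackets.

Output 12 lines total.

F [2,-,-]
H [2,-,-]
H [2,-,-]
H [2,-,-]
H [2,-,-]
H [2,-,-]
F [2,3,-]
F [2,3,1]
H [2,3,1]
H [2,3,1]
H [2,3,1]
H [2,3,1]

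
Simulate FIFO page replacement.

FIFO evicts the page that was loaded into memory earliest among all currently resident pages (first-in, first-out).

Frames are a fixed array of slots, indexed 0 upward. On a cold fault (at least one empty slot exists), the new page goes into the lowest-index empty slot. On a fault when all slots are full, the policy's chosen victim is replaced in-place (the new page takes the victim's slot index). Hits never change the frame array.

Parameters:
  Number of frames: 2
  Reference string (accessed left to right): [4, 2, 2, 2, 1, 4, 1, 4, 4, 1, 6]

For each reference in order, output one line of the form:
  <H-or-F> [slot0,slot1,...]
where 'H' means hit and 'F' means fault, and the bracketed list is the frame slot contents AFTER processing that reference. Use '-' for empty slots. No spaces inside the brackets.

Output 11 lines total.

F [4,-]
F [4,2]
H [4,2]
H [4,2]
F [1,2]
F [1,4]
H [1,4]
H [1,4]
H [1,4]
H [1,4]
F [6,4]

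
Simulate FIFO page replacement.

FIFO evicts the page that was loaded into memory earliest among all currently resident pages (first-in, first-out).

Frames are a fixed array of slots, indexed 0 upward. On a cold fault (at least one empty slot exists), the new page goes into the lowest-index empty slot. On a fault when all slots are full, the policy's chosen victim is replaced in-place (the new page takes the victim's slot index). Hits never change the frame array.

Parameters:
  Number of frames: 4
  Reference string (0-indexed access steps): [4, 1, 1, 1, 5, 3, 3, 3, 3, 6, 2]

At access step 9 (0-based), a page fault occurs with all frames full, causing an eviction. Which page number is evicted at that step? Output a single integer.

Answer: 4

Derivation:
Step 0: ref 4 -> FAULT, frames=[4,-,-,-]
Step 1: ref 1 -> FAULT, frames=[4,1,-,-]
Step 2: ref 1 -> HIT, frames=[4,1,-,-]
Step 3: ref 1 -> HIT, frames=[4,1,-,-]
Step 4: ref 5 -> FAULT, frames=[4,1,5,-]
Step 5: ref 3 -> FAULT, frames=[4,1,5,3]
Step 6: ref 3 -> HIT, frames=[4,1,5,3]
Step 7: ref 3 -> HIT, frames=[4,1,5,3]
Step 8: ref 3 -> HIT, frames=[4,1,5,3]
Step 9: ref 6 -> FAULT, evict 4, frames=[6,1,5,3]
At step 9: evicted page 4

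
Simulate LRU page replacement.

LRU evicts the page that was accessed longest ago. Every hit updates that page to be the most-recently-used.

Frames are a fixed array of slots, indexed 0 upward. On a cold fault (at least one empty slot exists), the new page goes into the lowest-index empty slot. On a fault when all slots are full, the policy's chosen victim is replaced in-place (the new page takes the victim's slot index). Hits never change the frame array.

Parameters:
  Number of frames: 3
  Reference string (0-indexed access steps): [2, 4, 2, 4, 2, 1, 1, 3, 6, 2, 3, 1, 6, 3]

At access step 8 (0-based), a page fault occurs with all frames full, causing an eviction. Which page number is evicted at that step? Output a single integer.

Step 0: ref 2 -> FAULT, frames=[2,-,-]
Step 1: ref 4 -> FAULT, frames=[2,4,-]
Step 2: ref 2 -> HIT, frames=[2,4,-]
Step 3: ref 4 -> HIT, frames=[2,4,-]
Step 4: ref 2 -> HIT, frames=[2,4,-]
Step 5: ref 1 -> FAULT, frames=[2,4,1]
Step 6: ref 1 -> HIT, frames=[2,4,1]
Step 7: ref 3 -> FAULT, evict 4, frames=[2,3,1]
Step 8: ref 6 -> FAULT, evict 2, frames=[6,3,1]
At step 8: evicted page 2

Answer: 2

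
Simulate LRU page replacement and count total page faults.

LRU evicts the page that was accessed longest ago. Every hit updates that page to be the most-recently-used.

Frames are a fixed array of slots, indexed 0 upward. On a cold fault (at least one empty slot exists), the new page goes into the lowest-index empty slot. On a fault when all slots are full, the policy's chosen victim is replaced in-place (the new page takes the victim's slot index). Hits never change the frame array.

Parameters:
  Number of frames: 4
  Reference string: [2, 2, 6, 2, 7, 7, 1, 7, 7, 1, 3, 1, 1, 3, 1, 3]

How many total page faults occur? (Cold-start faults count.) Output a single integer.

Answer: 5

Derivation:
Step 0: ref 2 → FAULT, frames=[2,-,-,-]
Step 1: ref 2 → HIT, frames=[2,-,-,-]
Step 2: ref 6 → FAULT, frames=[2,6,-,-]
Step 3: ref 2 → HIT, frames=[2,6,-,-]
Step 4: ref 7 → FAULT, frames=[2,6,7,-]
Step 5: ref 7 → HIT, frames=[2,6,7,-]
Step 6: ref 1 → FAULT, frames=[2,6,7,1]
Step 7: ref 7 → HIT, frames=[2,6,7,1]
Step 8: ref 7 → HIT, frames=[2,6,7,1]
Step 9: ref 1 → HIT, frames=[2,6,7,1]
Step 10: ref 3 → FAULT (evict 6), frames=[2,3,7,1]
Step 11: ref 1 → HIT, frames=[2,3,7,1]
Step 12: ref 1 → HIT, frames=[2,3,7,1]
Step 13: ref 3 → HIT, frames=[2,3,7,1]
Step 14: ref 1 → HIT, frames=[2,3,7,1]
Step 15: ref 3 → HIT, frames=[2,3,7,1]
Total faults: 5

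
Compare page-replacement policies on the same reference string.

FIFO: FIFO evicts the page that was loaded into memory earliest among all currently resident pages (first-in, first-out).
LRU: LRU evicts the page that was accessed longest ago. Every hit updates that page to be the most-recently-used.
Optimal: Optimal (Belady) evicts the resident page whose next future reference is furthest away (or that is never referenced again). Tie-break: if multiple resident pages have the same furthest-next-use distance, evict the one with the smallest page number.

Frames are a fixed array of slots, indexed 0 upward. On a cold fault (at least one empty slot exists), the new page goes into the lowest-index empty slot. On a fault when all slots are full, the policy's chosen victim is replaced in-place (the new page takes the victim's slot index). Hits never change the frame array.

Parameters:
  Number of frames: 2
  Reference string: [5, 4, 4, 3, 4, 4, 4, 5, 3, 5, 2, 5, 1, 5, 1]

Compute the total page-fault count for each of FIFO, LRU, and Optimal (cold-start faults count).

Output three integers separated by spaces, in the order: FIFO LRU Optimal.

Answer: 7 7 6

Derivation:
--- FIFO ---
  step 0: ref 5 -> FAULT, frames=[5,-] (faults so far: 1)
  step 1: ref 4 -> FAULT, frames=[5,4] (faults so far: 2)
  step 2: ref 4 -> HIT, frames=[5,4] (faults so far: 2)
  step 3: ref 3 -> FAULT, evict 5, frames=[3,4] (faults so far: 3)
  step 4: ref 4 -> HIT, frames=[3,4] (faults so far: 3)
  step 5: ref 4 -> HIT, frames=[3,4] (faults so far: 3)
  step 6: ref 4 -> HIT, frames=[3,4] (faults so far: 3)
  step 7: ref 5 -> FAULT, evict 4, frames=[3,5] (faults so far: 4)
  step 8: ref 3 -> HIT, frames=[3,5] (faults so far: 4)
  step 9: ref 5 -> HIT, frames=[3,5] (faults so far: 4)
  step 10: ref 2 -> FAULT, evict 3, frames=[2,5] (faults so far: 5)
  step 11: ref 5 -> HIT, frames=[2,5] (faults so far: 5)
  step 12: ref 1 -> FAULT, evict 5, frames=[2,1] (faults so far: 6)
  step 13: ref 5 -> FAULT, evict 2, frames=[5,1] (faults so far: 7)
  step 14: ref 1 -> HIT, frames=[5,1] (faults so far: 7)
  FIFO total faults: 7
--- LRU ---
  step 0: ref 5 -> FAULT, frames=[5,-] (faults so far: 1)
  step 1: ref 4 -> FAULT, frames=[5,4] (faults so far: 2)
  step 2: ref 4 -> HIT, frames=[5,4] (faults so far: 2)
  step 3: ref 3 -> FAULT, evict 5, frames=[3,4] (faults so far: 3)
  step 4: ref 4 -> HIT, frames=[3,4] (faults so far: 3)
  step 5: ref 4 -> HIT, frames=[3,4] (faults so far: 3)
  step 6: ref 4 -> HIT, frames=[3,4] (faults so far: 3)
  step 7: ref 5 -> FAULT, evict 3, frames=[5,4] (faults so far: 4)
  step 8: ref 3 -> FAULT, evict 4, frames=[5,3] (faults so far: 5)
  step 9: ref 5 -> HIT, frames=[5,3] (faults so far: 5)
  step 10: ref 2 -> FAULT, evict 3, frames=[5,2] (faults so far: 6)
  step 11: ref 5 -> HIT, frames=[5,2] (faults so far: 6)
  step 12: ref 1 -> FAULT, evict 2, frames=[5,1] (faults so far: 7)
  step 13: ref 5 -> HIT, frames=[5,1] (faults so far: 7)
  step 14: ref 1 -> HIT, frames=[5,1] (faults so far: 7)
  LRU total faults: 7
--- Optimal ---
  step 0: ref 5 -> FAULT, frames=[5,-] (faults so far: 1)
  step 1: ref 4 -> FAULT, frames=[5,4] (faults so far: 2)
  step 2: ref 4 -> HIT, frames=[5,4] (faults so far: 2)
  step 3: ref 3 -> FAULT, evict 5, frames=[3,4] (faults so far: 3)
  step 4: ref 4 -> HIT, frames=[3,4] (faults so far: 3)
  step 5: ref 4 -> HIT, frames=[3,4] (faults so far: 3)
  step 6: ref 4 -> HIT, frames=[3,4] (faults so far: 3)
  step 7: ref 5 -> FAULT, evict 4, frames=[3,5] (faults so far: 4)
  step 8: ref 3 -> HIT, frames=[3,5] (faults so far: 4)
  step 9: ref 5 -> HIT, frames=[3,5] (faults so far: 4)
  step 10: ref 2 -> FAULT, evict 3, frames=[2,5] (faults so far: 5)
  step 11: ref 5 -> HIT, frames=[2,5] (faults so far: 5)
  step 12: ref 1 -> FAULT, evict 2, frames=[1,5] (faults so far: 6)
  step 13: ref 5 -> HIT, frames=[1,5] (faults so far: 6)
  step 14: ref 1 -> HIT, frames=[1,5] (faults so far: 6)
  Optimal total faults: 6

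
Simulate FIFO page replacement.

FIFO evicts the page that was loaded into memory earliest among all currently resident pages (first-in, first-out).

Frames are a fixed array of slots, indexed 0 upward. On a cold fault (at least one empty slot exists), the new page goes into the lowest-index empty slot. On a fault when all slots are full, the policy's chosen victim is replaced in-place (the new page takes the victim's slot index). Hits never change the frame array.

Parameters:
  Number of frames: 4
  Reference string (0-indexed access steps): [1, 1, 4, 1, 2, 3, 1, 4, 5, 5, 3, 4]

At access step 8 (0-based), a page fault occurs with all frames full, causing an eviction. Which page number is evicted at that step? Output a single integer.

Answer: 1

Derivation:
Step 0: ref 1 -> FAULT, frames=[1,-,-,-]
Step 1: ref 1 -> HIT, frames=[1,-,-,-]
Step 2: ref 4 -> FAULT, frames=[1,4,-,-]
Step 3: ref 1 -> HIT, frames=[1,4,-,-]
Step 4: ref 2 -> FAULT, frames=[1,4,2,-]
Step 5: ref 3 -> FAULT, frames=[1,4,2,3]
Step 6: ref 1 -> HIT, frames=[1,4,2,3]
Step 7: ref 4 -> HIT, frames=[1,4,2,3]
Step 8: ref 5 -> FAULT, evict 1, frames=[5,4,2,3]
At step 8: evicted page 1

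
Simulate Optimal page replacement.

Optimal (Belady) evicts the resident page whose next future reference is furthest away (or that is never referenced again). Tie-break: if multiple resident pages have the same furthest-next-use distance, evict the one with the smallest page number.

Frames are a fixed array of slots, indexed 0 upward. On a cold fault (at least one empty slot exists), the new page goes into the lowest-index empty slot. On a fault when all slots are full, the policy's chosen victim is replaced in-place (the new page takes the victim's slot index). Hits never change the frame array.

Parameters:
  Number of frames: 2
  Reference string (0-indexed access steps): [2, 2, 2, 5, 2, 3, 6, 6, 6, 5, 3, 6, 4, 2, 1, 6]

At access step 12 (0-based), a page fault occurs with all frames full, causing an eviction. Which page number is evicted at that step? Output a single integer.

Step 0: ref 2 -> FAULT, frames=[2,-]
Step 1: ref 2 -> HIT, frames=[2,-]
Step 2: ref 2 -> HIT, frames=[2,-]
Step 3: ref 5 -> FAULT, frames=[2,5]
Step 4: ref 2 -> HIT, frames=[2,5]
Step 5: ref 3 -> FAULT, evict 2, frames=[3,5]
Step 6: ref 6 -> FAULT, evict 3, frames=[6,5]
Step 7: ref 6 -> HIT, frames=[6,5]
Step 8: ref 6 -> HIT, frames=[6,5]
Step 9: ref 5 -> HIT, frames=[6,5]
Step 10: ref 3 -> FAULT, evict 5, frames=[6,3]
Step 11: ref 6 -> HIT, frames=[6,3]
Step 12: ref 4 -> FAULT, evict 3, frames=[6,4]
At step 12: evicted page 3

Answer: 3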